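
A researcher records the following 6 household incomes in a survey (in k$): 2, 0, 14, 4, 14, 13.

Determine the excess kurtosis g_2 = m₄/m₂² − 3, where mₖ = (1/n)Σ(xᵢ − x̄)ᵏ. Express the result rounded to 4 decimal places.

-1.8418

x̄ = 7.8333
Σ(xᵢ − x̄)² = 212.8333 ⇒ m₂ = 35.47222
Σ(xᵢ − x̄)⁴ = 8743.8194 ⇒ m₄ = 1457.30324
m₂² = 1258.27855
g_2 = m₄/m₂² − 3 = 1.15817 − 3 ≈ -1.8418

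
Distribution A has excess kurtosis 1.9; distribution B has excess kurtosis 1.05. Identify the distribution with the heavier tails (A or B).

Higher excess kurtosis ⇒ heavier tails relative to the normal distribution.
1.9 vs 1.05: the larger is 1.9, so A has heavier tails.

A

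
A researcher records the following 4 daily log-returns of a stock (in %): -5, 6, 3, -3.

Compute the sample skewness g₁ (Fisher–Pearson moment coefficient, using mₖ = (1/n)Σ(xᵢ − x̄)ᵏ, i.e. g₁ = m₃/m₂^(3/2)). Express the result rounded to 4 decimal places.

x̄ = (-5 + 6 + 3 - 3) / 4 = 0.2500
deviations (xᵢ − x̄): -5.2500, 5.7500, 2.7500, -3.2500
Σ(xᵢ − x̄)² = 78.7500 ⇒ m₂ = 78.7500/4 = 19.68750
Σ(xᵢ − x̄)³ = 31.8750 ⇒ m₃ = 31.8750/4 = 7.96875
m₂^(3/2) = 19.68750^(1.5) = 87.35462
g₁ = m₃ / m₂^(3/2) = 7.96875 / 87.35462 ≈ 0.0912

0.0912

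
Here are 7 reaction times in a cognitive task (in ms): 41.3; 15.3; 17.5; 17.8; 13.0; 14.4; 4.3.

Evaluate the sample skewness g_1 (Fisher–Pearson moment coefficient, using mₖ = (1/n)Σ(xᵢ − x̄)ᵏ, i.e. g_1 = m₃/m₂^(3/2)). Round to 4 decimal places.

1.3095

x̄ = (41.3 + 15.3 + 17.5 + 17.8 + 13.0 + 14.4 + 4.3) / 7 = 17.6571
deviations (xᵢ − x̄): 23.6429, -2.3571, -0.1571, 0.1429, -4.6571, -3.2571, -13.3571
Σ(xᵢ − x̄)² = 775.2971 ⇒ m₂ = 775.2971/7 = 110.75673
Σ(xᵢ − x̄)³ = 10684.2426 ⇒ m₃ = 10684.2426/7 = 1526.32037
m₂^(3/2) = 110.75673^(1.5) = 1165.61524
g_1 = m₃ / m₂^(3/2) = 1526.32037 / 1165.61524 ≈ 1.3095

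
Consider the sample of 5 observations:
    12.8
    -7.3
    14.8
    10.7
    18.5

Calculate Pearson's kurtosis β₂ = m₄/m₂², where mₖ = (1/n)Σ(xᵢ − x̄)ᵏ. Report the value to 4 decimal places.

2.8848

x̄ = 9.9000
Σ(xᵢ − x̄)² = 402.8600 ⇒ m₂ = 80.57200
Σ(xᵢ − x̄)⁴ = 93639.0050 ⇒ m₄ = 18727.80100
m₂² = 6491.84718
β₂ = m₄/m₂² = 18727.80100 / 6491.84718 ≈ 2.8848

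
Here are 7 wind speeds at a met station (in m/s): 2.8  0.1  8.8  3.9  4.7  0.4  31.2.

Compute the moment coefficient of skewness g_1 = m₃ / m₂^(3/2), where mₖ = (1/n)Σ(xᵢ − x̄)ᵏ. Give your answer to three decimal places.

1.752

x̄ = (2.8 + 0.1 + 8.8 + 3.9 + 4.7 + 0.4 + 31.2) / 7 = 7.4143
deviations (xᵢ − x̄): -4.6143, -7.3143, 1.3857, -3.5143, -2.7143, -7.0143, 23.7857
Σ(xᵢ − x̄)² = 711.3886 ⇒ m₂ = 711.3886/7 = 101.62694
Σ(xᵢ − x̄)³ = 12561.6169 ⇒ m₃ = 12561.6169/7 = 1794.51670
m₂^(3/2) = 101.62694^(1.5) = 1024.50307
g_1 = m₃ / m₂^(3/2) = 1794.51670 / 1024.50307 ≈ 1.752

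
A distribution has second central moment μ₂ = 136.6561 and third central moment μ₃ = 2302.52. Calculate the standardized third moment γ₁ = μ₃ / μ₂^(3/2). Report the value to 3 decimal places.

σ = √μ₂ = √136.6561 = 11.69000
σ³ = μ₂^(3/2) = 1597.50981
γ₁ = μ₃/σ³ = 2302.52 / 1597.50981 ≈ 1.441

1.441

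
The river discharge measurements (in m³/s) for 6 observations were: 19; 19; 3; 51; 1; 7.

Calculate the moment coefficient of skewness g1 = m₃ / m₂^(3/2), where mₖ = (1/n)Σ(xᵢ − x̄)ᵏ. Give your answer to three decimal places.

x̄ = (19 + 19 + 3 + 51 + 1 + 7) / 6 = 16.6667
deviations (xᵢ − x̄): 2.3333, 2.3333, -13.6667, 34.3333, -15.6667, -9.6667
Σ(xᵢ − x̄)² = 1715.3333 ⇒ m₂ = 1715.3333/6 = 285.88889
Σ(xᵢ − x̄)³ = 33195.5556 ⇒ m₃ = 33195.5556/6 = 5532.59259
m₂^(3/2) = 285.88889^(1.5) = 4833.88056
g1 = m₃ / m₂^(3/2) = 5532.59259 / 4833.88056 ≈ 1.145

1.145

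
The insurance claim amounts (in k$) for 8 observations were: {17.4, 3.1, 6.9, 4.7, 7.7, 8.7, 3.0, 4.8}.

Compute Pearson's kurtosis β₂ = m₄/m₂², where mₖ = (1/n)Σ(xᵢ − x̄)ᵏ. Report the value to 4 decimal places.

x̄ = 7.0375
Σ(xᵢ − x̄)² = 152.8787 ⇒ m₂ = 19.10984
Σ(xᵢ − x̄)⁴ = 12099.6239 ⇒ m₄ = 1512.45299
m₂² = 365.18613
β₂ = m₄/m₂² = 1512.45299 / 365.18613 ≈ 4.1416

4.1416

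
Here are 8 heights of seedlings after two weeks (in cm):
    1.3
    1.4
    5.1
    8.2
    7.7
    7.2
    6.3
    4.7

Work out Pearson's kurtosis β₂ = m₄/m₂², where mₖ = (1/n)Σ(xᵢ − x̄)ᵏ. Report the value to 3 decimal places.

1.852

x̄ = 5.2375
Σ(xᵢ − x̄)² = 50.3588 ⇒ m₂ = 6.29484
Σ(xᵢ − x̄)⁴ = 587.2260 ⇒ m₄ = 73.40325
m₂² = 39.62506
β₂ = m₄/m₂² = 73.40325 / 39.62506 ≈ 1.852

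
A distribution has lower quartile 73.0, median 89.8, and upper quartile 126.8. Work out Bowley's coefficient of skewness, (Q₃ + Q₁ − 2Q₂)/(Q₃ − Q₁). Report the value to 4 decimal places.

numerator: Q₃ + Q₁ − 2Q₂ = 126.8 + 73.0 − 2×89.8 = 20.2000
denominator: Q₃ − Q₁ = 126.8 − 73.0 = 53.8000
Bowley skewness = 20.2000 / 53.8000 ≈ 0.3755

0.3755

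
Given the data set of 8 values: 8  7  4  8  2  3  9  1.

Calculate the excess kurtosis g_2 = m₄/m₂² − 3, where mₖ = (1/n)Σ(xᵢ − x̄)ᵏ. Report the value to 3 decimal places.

-1.617

x̄ = 5.2500
Σ(xᵢ − x̄)² = 67.5000 ⇒ m₂ = 8.43750
Σ(xᵢ − x̄)⁴ = 787.4063 ⇒ m₄ = 98.42578
m₂² = 71.19141
g_2 = m₄/m₂² − 3 = 1.38255 − 3 ≈ -1.617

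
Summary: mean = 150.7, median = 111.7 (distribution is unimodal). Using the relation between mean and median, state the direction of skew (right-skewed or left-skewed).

right-skewed

mean − median = 150.7 − 111.7 = 39.0
mean > median ⇒ the longer tail is on the right ⇒ right-skewed (positively skewed).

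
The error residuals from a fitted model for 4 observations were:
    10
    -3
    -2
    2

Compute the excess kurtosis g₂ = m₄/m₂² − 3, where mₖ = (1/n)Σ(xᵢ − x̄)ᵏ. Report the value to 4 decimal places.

-1.0536

x̄ = 1.7500
Σ(xᵢ − x̄)² = 104.7500 ⇒ m₂ = 26.18750
Σ(xᵢ − x̄)⁴ = 5339.3281 ⇒ m₄ = 1334.83203
m₂² = 685.78516
g₂ = m₄/m₂² − 3 = 1.94643 − 3 ≈ -1.0536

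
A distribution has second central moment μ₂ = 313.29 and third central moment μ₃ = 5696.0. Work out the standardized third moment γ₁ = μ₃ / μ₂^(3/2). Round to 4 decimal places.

1.0272

σ = √μ₂ = √313.29 = 17.70000
σ³ = μ₂^(3/2) = 5545.23300
γ₁ = μ₃/σ³ = 5696.0 / 5545.23300 ≈ 1.0272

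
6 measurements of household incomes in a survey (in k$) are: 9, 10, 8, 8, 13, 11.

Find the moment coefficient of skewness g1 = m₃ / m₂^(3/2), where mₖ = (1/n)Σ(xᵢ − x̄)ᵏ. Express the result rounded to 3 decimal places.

0.613

x̄ = (9 + 10 + 8 + 8 + 13 + 11) / 6 = 9.8333
deviations (xᵢ − x̄): -0.8333, 0.1667, -1.8333, -1.8333, 3.1667, 1.1667
Σ(xᵢ − x̄)² = 18.8333 ⇒ m₂ = 18.8333/6 = 3.13889
Σ(xᵢ − x̄)³ = 20.4444 ⇒ m₃ = 20.4444/6 = 3.40741
m₂^(3/2) = 3.13889^(1.5) = 5.56114
g1 = m₃ / m₂^(3/2) = 3.40741 / 5.56114 ≈ 0.613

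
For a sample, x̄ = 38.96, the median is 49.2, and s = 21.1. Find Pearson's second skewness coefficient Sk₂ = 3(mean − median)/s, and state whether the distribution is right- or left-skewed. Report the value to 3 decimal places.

-1.456, left-skewed

Sk₂ = 3(38.96 − 49.2) / 21.1 = 3 × -10.2400 / 21.1
    = -30.7200 / 21.1 ≈ -1.456
Sk₂ < 0 ⇒ mean < median ⇒ left-skewed (negative skew).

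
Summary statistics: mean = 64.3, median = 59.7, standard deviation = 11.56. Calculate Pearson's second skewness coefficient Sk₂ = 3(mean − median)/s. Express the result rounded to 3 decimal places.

1.194

Sk₂ = 3(64.3 − 59.7) / 11.56 = 3 × 4.6000 / 11.56
    = 13.8000 / 11.56 ≈ 1.194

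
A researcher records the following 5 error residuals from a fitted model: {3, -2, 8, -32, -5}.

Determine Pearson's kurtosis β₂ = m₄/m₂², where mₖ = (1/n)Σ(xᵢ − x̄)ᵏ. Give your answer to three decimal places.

x̄ = -5.6000
Σ(xᵢ − x̄)² = 969.2000 ⇒ m₂ = 193.84000
Σ(xᵢ − x̄)⁴ = 525601.6160 ⇒ m₄ = 105120.32320
m₂² = 37573.94560
β₂ = m₄/m₂² = 105120.32320 / 37573.94560 ≈ 2.798

2.798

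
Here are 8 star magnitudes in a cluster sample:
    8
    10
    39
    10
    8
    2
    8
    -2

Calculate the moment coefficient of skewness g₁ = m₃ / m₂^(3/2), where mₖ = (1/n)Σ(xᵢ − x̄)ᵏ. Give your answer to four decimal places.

1.7158

x̄ = (8 + 10 + 39 + 10 + 8 + 2 + 8 - 2) / 8 = 10.3750
deviations (xᵢ − x̄): -2.3750, -0.3750, 28.6250, -0.3750, -2.3750, -8.3750, -2.3750, -12.3750
Σ(xᵢ − x̄)² = 1059.8750 ⇒ m₂ = 1059.8750/8 = 132.48438
Σ(xᵢ − x̄)³ = 20932.2188 ⇒ m₃ = 20932.2188/8 = 2616.52734
m₂^(3/2) = 132.48438^(1.5) = 1524.91976
g₁ = m₃ / m₂^(3/2) = 2616.52734 / 1524.91976 ≈ 1.7158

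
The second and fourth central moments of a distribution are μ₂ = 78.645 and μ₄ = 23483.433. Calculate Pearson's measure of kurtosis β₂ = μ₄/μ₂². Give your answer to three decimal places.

3.797

μ₂² = 78.645² = 6185.03603
μ₄/μ₂² = 23483.433 / 6185.03603 = 3.79681
β₂ ≈ 3.797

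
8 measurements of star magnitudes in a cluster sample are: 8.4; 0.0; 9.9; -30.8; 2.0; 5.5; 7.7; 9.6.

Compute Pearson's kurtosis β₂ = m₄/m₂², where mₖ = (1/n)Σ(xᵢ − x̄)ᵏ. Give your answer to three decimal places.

5.369

x̄ = 1.5375
Σ(xᵢ − x̄)² = 1283.9987 ⇒ m₂ = 160.49984
Σ(xᵢ − x̄)⁴ = 1106545.6945 ⇒ m₄ = 138318.21182
m₂² = 25760.19984
β₂ = m₄/m₂² = 138318.21182 / 25760.19984 ≈ 5.369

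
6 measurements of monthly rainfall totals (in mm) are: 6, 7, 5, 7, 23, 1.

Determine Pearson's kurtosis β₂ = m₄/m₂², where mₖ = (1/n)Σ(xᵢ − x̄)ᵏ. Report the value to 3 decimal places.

3.681

x̄ = 8.1667
Σ(xᵢ − x̄)² = 288.8333 ⇒ m₂ = 48.13889
Σ(xᵢ − x̄)⁴ = 51176.4861 ⇒ m₄ = 8529.41435
m₂² = 2317.35262
β₂ = m₄/m₂² = 8529.41435 / 2317.35262 ≈ 3.681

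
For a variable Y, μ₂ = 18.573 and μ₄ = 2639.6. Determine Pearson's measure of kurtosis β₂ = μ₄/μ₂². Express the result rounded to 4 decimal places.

7.6520

μ₂² = 18.573² = 344.95633
μ₄/μ₂² = 2639.6 / 344.95633 = 7.65198
β₂ ≈ 7.6520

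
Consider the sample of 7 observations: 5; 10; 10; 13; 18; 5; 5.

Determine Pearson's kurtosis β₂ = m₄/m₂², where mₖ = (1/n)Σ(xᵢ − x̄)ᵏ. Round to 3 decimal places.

2.214

x̄ = 9.4286
Σ(xᵢ − x̄)² = 145.7143 ⇒ m₂ = 20.81633
Σ(xᵢ − x̄)⁴ = 6714.5773 ⇒ m₄ = 959.22532
m₂² = 433.31945
β₂ = m₄/m₂² = 959.22532 / 433.31945 ≈ 2.214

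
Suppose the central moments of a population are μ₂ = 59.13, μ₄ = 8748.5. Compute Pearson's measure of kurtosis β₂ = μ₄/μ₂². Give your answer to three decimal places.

2.502

μ₂² = 59.13² = 3496.35690
μ₄/μ₂² = 8748.5 / 3496.35690 = 2.50218
β₂ ≈ 2.502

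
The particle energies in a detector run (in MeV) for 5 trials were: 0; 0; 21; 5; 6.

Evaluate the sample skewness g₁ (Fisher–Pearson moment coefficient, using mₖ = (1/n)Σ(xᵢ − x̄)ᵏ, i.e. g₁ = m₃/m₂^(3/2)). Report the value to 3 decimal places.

1.128

x̄ = (0 + 0 + 21 + 5 + 6) / 5 = 6.4000
deviations (xᵢ − x̄): -6.4000, -6.4000, 14.6000, -1.4000, -0.4000
Σ(xᵢ − x̄)² = 297.2000 ⇒ m₂ = 297.2000/5 = 59.44000
Σ(xᵢ − x̄)³ = 2585.0400 ⇒ m₃ = 2585.0400/5 = 517.00800
m₂^(3/2) = 59.44000^(1.5) = 458.26660
g₁ = m₃ / m₂^(3/2) = 517.00800 / 458.26660 ≈ 1.128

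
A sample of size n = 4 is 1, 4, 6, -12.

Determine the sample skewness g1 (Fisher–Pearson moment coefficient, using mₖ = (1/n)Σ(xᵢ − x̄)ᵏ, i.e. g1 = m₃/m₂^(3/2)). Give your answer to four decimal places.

-0.9417

x̄ = (1 + 4 + 6 - 12) / 4 = -0.2500
deviations (xᵢ − x̄): 1.2500, 4.2500, 6.2500, -11.7500
Σ(xᵢ − x̄)² = 196.7500 ⇒ m₂ = 196.7500/4 = 49.18750
Σ(xᵢ − x̄)³ = -1299.3750 ⇒ m₃ = -1299.3750/4 = -324.84375
m₂^(3/2) = 49.18750^(1.5) = 344.97063
g1 = m₃ / m₂^(3/2) = -324.84375 / 344.97063 ≈ -0.9417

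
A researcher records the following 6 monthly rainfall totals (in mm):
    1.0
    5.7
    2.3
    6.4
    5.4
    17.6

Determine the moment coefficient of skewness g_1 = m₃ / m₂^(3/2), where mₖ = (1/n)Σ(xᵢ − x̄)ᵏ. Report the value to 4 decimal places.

1.2683

x̄ = (1.0 + 5.7 + 2.3 + 6.4 + 5.4 + 17.6) / 6 = 6.4000
deviations (xᵢ − x̄): -5.4000, -0.7000, -4.1000, 0.0000, -1.0000, 11.2000
Σ(xᵢ − x̄)² = 172.9000 ⇒ m₂ = 172.9000/6 = 28.81667
Σ(xᵢ − x̄)³ = 1177.2000 ⇒ m₃ = 1177.2000/6 = 196.20000
m₂^(3/2) = 28.81667^(1.5) = 154.69120
g_1 = m₃ / m₂^(3/2) = 196.20000 / 154.69120 ≈ 1.2683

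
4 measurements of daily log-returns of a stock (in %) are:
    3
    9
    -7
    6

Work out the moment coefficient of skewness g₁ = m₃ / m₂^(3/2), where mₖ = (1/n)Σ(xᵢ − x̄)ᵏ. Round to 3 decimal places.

x̄ = (3 + 9 - 7 + 6) / 4 = 2.7500
deviations (xᵢ − x̄): 0.2500, 6.2500, -9.7500, 3.2500
Σ(xᵢ − x̄)² = 144.7500 ⇒ m₂ = 144.7500/4 = 36.18750
Σ(xᵢ − x̄)³ = -648.3750 ⇒ m₃ = -648.3750/4 = -162.09375
m₂^(3/2) = 36.18750^(1.5) = 217.68970
g₁ = m₃ / m₂^(3/2) = -162.09375 / 217.68970 ≈ -0.745

-0.745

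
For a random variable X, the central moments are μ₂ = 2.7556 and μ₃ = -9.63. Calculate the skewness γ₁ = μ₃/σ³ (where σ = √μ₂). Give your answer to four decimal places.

-2.1052

σ = √μ₂ = √2.7556 = 1.66000
σ³ = μ₂^(3/2) = 4.57430
γ₁ = μ₃/σ³ = -9.63 / 4.57430 ≈ -2.1052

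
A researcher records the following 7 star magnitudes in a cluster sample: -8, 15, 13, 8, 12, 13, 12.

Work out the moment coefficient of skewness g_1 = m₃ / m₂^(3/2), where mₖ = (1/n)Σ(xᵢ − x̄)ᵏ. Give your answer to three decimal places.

x̄ = (-8 + 15 + 13 + 8 + 12 + 13 + 12) / 7 = 9.2857
deviations (xᵢ − x̄): -17.2857, 5.7143, 3.7143, -1.2857, 2.7143, 3.7143, 2.7143
Σ(xᵢ − x̄)² = 375.4286 ⇒ m₂ = 375.4286/7 = 53.63265
Σ(xᵢ − x̄)³ = -4837.9592 ⇒ m₃ = -4837.9592/7 = -691.13703
m₂^(3/2) = 53.63265^(1.5) = 392.77508
g_1 = m₃ / m₂^(3/2) = -691.13703 / 392.77508 ≈ -1.760

-1.760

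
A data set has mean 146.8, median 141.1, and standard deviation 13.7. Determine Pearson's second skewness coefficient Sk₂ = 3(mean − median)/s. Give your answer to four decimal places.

1.2482

Sk₂ = 3(146.8 − 141.1) / 13.7 = 3 × 5.7000 / 13.7
    = 17.1000 / 13.7 ≈ 1.2482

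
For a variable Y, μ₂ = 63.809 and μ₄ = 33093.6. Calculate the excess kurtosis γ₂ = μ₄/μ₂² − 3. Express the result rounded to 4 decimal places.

μ₂² = 63.809² = 4071.58848
μ₄/μ₂² = 33093.6 / 4071.58848 = 8.12793
γ₂ = 8.12793 − 3 ≈ 5.1279

5.1279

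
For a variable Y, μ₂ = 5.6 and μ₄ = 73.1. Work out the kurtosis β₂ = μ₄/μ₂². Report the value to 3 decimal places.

2.331

μ₂² = 5.6² = 31.36000
μ₄/μ₂² = 73.1 / 31.36000 = 2.33099
β₂ ≈ 2.331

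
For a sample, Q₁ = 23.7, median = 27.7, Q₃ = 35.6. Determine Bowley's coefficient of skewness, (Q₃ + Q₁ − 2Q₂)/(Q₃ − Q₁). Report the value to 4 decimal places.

numerator: Q₃ + Q₁ − 2Q₂ = 35.6 + 23.7 − 2×27.7 = 3.9000
denominator: Q₃ − Q₁ = 35.6 − 23.7 = 11.9000
Bowley skewness = 3.9000 / 11.9000 ≈ 0.3277

0.3277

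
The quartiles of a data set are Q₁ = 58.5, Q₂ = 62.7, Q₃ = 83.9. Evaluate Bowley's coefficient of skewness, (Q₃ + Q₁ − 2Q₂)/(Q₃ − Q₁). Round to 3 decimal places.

0.669

numerator: Q₃ + Q₁ − 2Q₂ = 83.9 + 58.5 − 2×62.7 = 17.0000
denominator: Q₃ − Q₁ = 83.9 − 58.5 = 25.4000
Bowley skewness = 17.0000 / 25.4000 ≈ 0.669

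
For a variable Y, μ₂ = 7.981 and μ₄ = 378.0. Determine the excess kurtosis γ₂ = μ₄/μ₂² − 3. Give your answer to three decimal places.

μ₂² = 7.981² = 63.69636
μ₄/μ₂² = 378.0 / 63.69636 = 5.93440
γ₂ = 5.93440 − 3 ≈ 2.934

2.934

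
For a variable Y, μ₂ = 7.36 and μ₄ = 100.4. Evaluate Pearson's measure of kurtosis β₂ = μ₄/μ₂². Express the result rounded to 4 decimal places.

1.8534

μ₂² = 7.36² = 54.16960
μ₄/μ₂² = 100.4 / 54.16960 = 1.85344
β₂ ≈ 1.8534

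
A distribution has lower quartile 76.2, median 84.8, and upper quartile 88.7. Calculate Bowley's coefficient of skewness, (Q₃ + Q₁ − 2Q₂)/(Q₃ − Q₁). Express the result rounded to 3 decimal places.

-0.376

numerator: Q₃ + Q₁ − 2Q₂ = 88.7 + 76.2 − 2×84.8 = -4.7000
denominator: Q₃ − Q₁ = 88.7 − 76.2 = 12.5000
Bowley skewness = -4.7000 / 12.5000 ≈ -0.376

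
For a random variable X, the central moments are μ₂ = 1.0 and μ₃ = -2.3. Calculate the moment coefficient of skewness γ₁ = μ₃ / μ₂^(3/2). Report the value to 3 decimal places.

-2.300

σ = √μ₂ = √1.0 = 1.00000
σ³ = μ₂^(3/2) = 1.00000
γ₁ = μ₃/σ³ = -2.3 / 1.00000 ≈ -2.300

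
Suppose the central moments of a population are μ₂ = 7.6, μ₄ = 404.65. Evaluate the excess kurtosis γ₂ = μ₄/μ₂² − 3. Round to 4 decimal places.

4.0057

μ₂² = 7.6² = 57.76000
μ₄/μ₂² = 404.65 / 57.76000 = 7.00571
γ₂ = 7.00571 − 3 ≈ 4.0057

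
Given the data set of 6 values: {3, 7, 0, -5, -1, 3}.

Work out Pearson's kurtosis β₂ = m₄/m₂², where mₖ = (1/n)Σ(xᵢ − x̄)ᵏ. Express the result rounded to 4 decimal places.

2.2098

x̄ = 1.1667
Σ(xᵢ − x̄)² = 84.8333 ⇒ m₂ = 14.13889
Σ(xᵢ − x̄)⁴ = 2650.4861 ⇒ m₄ = 441.74769
m₂² = 199.90818
β₂ = m₄/m₂² = 441.74769 / 199.90818 ≈ 2.2098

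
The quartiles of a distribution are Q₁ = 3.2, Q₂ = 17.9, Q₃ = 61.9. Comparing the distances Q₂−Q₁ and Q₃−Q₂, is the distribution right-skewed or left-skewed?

Q₂ − Q₁ = 14.7;  Q₃ − Q₂ = 44.0
Q₃ − Q₂ > Q₂ − Q₁ ⇒ the upper half is more spread out ⇒ right-skewed.

right-skewed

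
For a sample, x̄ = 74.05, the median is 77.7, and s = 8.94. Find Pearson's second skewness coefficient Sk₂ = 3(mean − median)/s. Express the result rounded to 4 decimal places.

Sk₂ = 3(74.05 − 77.7) / 8.94 = 3 × -3.6500 / 8.94
    = -10.9500 / 8.94 ≈ -1.2248

-1.2248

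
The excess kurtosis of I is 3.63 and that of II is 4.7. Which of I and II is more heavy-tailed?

II

Higher excess kurtosis ⇒ heavier tails relative to the normal distribution.
3.63 vs 4.7: the larger is 4.7, so II has heavier tails.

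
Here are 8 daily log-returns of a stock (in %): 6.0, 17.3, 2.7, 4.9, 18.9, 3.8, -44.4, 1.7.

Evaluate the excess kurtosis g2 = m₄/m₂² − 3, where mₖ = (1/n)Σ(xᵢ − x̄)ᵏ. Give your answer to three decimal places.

1.997

x̄ = 1.3625
Σ(xᵢ − x̄)² = 2697.6387 ⇒ m₂ = 337.20484
Σ(xᵢ − x̄)⁴ = 4545471.6496 ⇒ m₄ = 568183.95620
m₂² = 113707.10665
g2 = m₄/m₂² − 3 = 4.99691 − 3 ≈ 1.997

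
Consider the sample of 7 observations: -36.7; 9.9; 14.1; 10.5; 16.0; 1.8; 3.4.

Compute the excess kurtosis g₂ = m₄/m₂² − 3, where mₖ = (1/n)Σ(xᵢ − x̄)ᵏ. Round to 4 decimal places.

x̄ = 2.7143
Σ(xᵢ − x̄)² = 1973.1886 ⇒ m₂ = 281.88408
Σ(xᵢ − x̄)⁴ = 2467620.9548 ⇒ m₄ = 352517.27926
m₂² = 79458.63548
g₂ = m₄/m₂² − 3 = 4.43649 − 3 ≈ 1.4365

1.4365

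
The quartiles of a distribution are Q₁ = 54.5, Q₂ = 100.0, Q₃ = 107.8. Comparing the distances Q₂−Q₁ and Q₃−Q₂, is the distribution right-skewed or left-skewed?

Q₂ − Q₁ = 45.5;  Q₃ − Q₂ = 7.8
Q₂ − Q₁ > Q₃ − Q₂ ⇒ the lower half is more spread out ⇒ left-skewed.

left-skewed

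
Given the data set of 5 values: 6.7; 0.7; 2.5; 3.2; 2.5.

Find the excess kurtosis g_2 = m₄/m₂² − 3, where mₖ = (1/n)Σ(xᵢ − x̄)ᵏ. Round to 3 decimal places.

x̄ = 3.1200
Σ(xᵢ − x̄)² = 19.4480 ⇒ m₂ = 3.88960
Σ(xᵢ − x̄)⁴ = 198.8531 ⇒ m₄ = 39.77062
m₂² = 15.12899
g_2 = m₄/m₂² − 3 = 2.62877 − 3 ≈ -0.371

-0.371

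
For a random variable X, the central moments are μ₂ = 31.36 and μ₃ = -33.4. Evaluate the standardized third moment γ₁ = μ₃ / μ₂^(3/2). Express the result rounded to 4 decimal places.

σ = √μ₂ = √31.36 = 5.60000
σ³ = μ₂^(3/2) = 175.61600
γ₁ = μ₃/σ³ = -33.4 / 175.61600 ≈ -0.1902

-0.1902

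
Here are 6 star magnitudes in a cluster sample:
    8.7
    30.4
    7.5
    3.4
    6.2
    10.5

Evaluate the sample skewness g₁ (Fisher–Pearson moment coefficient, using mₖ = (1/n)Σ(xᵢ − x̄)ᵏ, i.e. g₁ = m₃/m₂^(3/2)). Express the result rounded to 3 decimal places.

x̄ = (8.7 + 30.4 + 7.5 + 3.4 + 6.2 + 10.5) / 6 = 11.1167
deviations (xᵢ − x̄): -2.4167, 19.2833, -3.6167, -7.7167, -4.9167, -0.6167
Σ(xᵢ − x̄)² = 474.8683 ⇒ m₂ = 474.8683/6 = 79.14472
Σ(xᵢ − x̄)³ = 6530.4356 ⇒ m₃ = 6530.4356/6 = 1088.40593
m₂^(3/2) = 79.14472^(1.5) = 704.09772
g₁ = m₃ / m₂^(3/2) = 1088.40593 / 704.09772 ≈ 1.546

1.546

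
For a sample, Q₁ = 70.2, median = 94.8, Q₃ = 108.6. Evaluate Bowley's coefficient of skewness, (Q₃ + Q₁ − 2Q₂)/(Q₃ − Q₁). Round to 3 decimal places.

-0.281

numerator: Q₃ + Q₁ − 2Q₂ = 108.6 + 70.2 − 2×94.8 = -10.8000
denominator: Q₃ − Q₁ = 108.6 − 70.2 = 38.4000
Bowley skewness = -10.8000 / 38.4000 ≈ -0.281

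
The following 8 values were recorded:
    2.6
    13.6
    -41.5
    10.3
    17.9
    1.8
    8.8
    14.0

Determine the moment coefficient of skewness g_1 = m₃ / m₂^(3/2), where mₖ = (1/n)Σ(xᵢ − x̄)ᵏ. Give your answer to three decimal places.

x̄ = (2.6 + 13.6 - 41.5 + 10.3 + 17.9 + 1.8 + 8.8 + 14.0) / 8 = 3.4375
deviations (xᵢ − x̄): -0.8375, 10.1625, -44.9375, 6.8625, 14.4625, -1.6375, 5.3625, 10.5625
Σ(xᵢ − x̄)² = 2522.6188 ⇒ m₂ = 2522.6188/8 = 315.32734
Σ(xᵢ − x̄)³ = -85020.4300 ⇒ m₃ = -85020.4300/8 = -10627.55375
m₂^(3/2) = 315.32734^(1.5) = 5599.41232
g_1 = m₃ / m₂^(3/2) = -10627.55375 / 5599.41232 ≈ -1.898

-1.898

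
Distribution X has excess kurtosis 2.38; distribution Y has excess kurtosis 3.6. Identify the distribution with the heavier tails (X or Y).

Y

Higher excess kurtosis ⇒ heavier tails relative to the normal distribution.
2.38 vs 3.6: the larger is 3.6, so Y has heavier tails.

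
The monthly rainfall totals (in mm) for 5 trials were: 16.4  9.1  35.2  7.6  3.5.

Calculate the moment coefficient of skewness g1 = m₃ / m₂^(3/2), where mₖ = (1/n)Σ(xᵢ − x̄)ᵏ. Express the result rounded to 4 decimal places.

x̄ = (16.4 + 9.1 + 35.2 + 7.6 + 3.5) / 5 = 14.3600
deviations (xᵢ − x̄): 2.0400, -5.2600, 20.8400, -6.7600, -10.8600
Σ(xᵢ − x̄)² = 629.7720 ⇒ m₂ = 629.7720/5 = 125.95440
Σ(xᵢ − x̄)³ = 7324.1470 ⇒ m₃ = 7324.1470/5 = 1464.82939
m₂^(3/2) = 125.95440^(1.5) = 1413.57877
g1 = m₃ / m₂^(3/2) = 1464.82939 / 1413.57877 ≈ 1.0363

1.0363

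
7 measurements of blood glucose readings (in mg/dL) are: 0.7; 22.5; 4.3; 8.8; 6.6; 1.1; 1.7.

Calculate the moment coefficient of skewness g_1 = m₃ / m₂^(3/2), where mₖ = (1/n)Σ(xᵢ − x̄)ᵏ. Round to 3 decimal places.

1.444

x̄ = (0.7 + 22.5 + 4.3 + 8.8 + 6.6 + 1.1 + 1.7) / 7 = 6.5286
deviations (xᵢ − x̄): -5.8286, 15.9714, -2.2286, 2.2714, 0.0714, -5.4286, -4.8286
Σ(xᵢ − x̄)² = 351.9743 ⇒ m₂ = 351.9743/7 = 50.28204
Σ(xᵢ − x̄)³ = 3604.1826 ⇒ m₃ = 3604.1826/7 = 514.88323
m₂^(3/2) = 50.28204^(1.5) = 356.54910
g_1 = m₃ / m₂^(3/2) = 514.88323 / 356.54910 ≈ 1.444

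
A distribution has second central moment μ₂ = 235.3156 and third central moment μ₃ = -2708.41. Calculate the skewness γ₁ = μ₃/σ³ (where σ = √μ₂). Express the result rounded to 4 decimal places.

σ = √μ₂ = √235.3156 = 15.34000
σ³ = μ₂^(3/2) = 3609.74130
γ₁ = μ₃/σ³ = -2708.41 / 3609.74130 ≈ -0.7503

-0.7503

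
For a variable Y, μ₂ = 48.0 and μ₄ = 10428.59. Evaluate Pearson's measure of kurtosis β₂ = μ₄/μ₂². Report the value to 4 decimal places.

4.5263

μ₂² = 48.0² = 2304.00000
μ₄/μ₂² = 10428.59 / 2304.00000 = 4.52630
β₂ ≈ 4.5263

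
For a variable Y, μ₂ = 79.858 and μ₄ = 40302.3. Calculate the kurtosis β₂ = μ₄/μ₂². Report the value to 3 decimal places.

6.320

μ₂² = 79.858² = 6377.30016
μ₄/μ₂² = 40302.3 / 6377.30016 = 6.31965
β₂ ≈ 6.320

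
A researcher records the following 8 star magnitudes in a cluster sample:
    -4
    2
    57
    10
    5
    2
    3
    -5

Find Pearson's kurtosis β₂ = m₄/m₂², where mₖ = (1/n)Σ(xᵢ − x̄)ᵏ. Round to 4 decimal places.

x̄ = 8.7500
Σ(xᵢ − x̄)² = 2819.5000 ⇒ m₂ = 352.43750
Σ(xᵢ − x̄)⁴ = 5487491.4063 ⇒ m₄ = 685936.42578
m₂² = 124212.19141
β₂ = m₄/m₂² = 685936.42578 / 124212.19141 ≈ 5.5223

5.5223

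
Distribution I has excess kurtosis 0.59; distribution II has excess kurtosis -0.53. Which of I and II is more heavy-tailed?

Higher excess kurtosis ⇒ heavier tails relative to the normal distribution.
0.59 vs -0.53: the larger is 0.59, so I has heavier tails. (I is leptokurtic — heavier-than-normal tails; the other is platykurtic.)

I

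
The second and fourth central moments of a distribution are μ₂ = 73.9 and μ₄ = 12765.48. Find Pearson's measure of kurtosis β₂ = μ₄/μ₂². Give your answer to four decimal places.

μ₂² = 73.9² = 5461.21000
μ₄/μ₂² = 12765.48 / 5461.21000 = 2.33748
β₂ ≈ 2.3375

2.3375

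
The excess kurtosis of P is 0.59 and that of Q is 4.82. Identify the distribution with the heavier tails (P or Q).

Higher excess kurtosis ⇒ heavier tails relative to the normal distribution.
0.59 vs 4.82: the larger is 4.82, so Q has heavier tails.

Q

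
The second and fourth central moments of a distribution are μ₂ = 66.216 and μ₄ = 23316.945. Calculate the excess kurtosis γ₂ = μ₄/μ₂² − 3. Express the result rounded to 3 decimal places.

μ₂² = 66.216² = 4384.55866
μ₄/μ₂² = 23316.945 / 4384.55866 = 5.31797
γ₂ = 5.31797 − 3 ≈ 2.318

2.318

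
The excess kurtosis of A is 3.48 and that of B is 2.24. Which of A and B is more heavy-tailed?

A

Higher excess kurtosis ⇒ heavier tails relative to the normal distribution.
3.48 vs 2.24: the larger is 3.48, so A has heavier tails.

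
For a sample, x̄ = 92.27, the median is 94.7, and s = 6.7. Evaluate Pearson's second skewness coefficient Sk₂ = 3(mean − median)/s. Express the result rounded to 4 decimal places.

Sk₂ = 3(92.27 − 94.7) / 6.7 = 3 × -2.4300 / 6.7
    = -7.2900 / 6.7 ≈ -1.0881

-1.0881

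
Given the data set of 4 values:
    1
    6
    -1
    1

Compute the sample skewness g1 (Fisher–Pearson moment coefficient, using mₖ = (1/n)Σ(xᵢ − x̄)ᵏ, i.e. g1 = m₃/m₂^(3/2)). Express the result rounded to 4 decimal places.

0.7969

x̄ = (1 + 6 - 1 + 1) / 4 = 1.7500
deviations (xᵢ − x̄): -0.7500, 4.2500, -2.7500, -0.7500
Σ(xᵢ − x̄)² = 26.7500 ⇒ m₂ = 26.7500/4 = 6.68750
Σ(xᵢ − x̄)³ = 55.1250 ⇒ m₃ = 55.1250/4 = 13.78125
m₂^(3/2) = 6.68750^(1.5) = 17.29401
g1 = m₃ / m₂^(3/2) = 13.78125 / 17.29401 ≈ 0.7969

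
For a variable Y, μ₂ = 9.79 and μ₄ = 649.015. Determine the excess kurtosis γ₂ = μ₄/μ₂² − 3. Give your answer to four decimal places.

3.7716

μ₂² = 9.79² = 95.84410
μ₄/μ₂² = 649.015 / 95.84410 = 6.77157
γ₂ = 6.77157 − 3 ≈ 3.7716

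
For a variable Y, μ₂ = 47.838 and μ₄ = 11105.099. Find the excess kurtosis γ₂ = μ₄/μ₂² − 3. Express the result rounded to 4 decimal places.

μ₂² = 47.838² = 2288.47424
μ₄/μ₂² = 11105.099 / 2288.47424 = 4.85262
γ₂ = 4.85262 − 3 ≈ 1.8526

1.8526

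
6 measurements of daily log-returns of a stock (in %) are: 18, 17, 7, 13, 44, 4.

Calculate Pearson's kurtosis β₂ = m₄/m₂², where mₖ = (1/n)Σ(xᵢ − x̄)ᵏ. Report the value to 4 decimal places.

3.2595

x̄ = 17.1667
Σ(xᵢ − x̄)² = 1014.8333 ⇒ m₂ = 169.13889
Σ(xᵢ − x̄)⁴ = 559479.4861 ⇒ m₄ = 93246.58102
m₂² = 28607.96373
β₂ = m₄/m₂² = 93246.58102 / 28607.96373 ≈ 3.2595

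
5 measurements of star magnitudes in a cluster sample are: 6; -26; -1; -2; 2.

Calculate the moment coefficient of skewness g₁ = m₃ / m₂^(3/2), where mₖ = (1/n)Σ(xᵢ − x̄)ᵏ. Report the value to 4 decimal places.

-1.2667

x̄ = (6 - 26 - 1 - 2 + 2) / 5 = -4.2000
deviations (xᵢ − x̄): 10.2000, -21.8000, 3.2000, 2.2000, 6.2000
Σ(xᵢ − x̄)² = 632.8000 ⇒ m₂ = 632.8000/5 = 126.56000
Σ(xᵢ − x̄)³ = -9017.2800 ⇒ m₃ = -9017.2800/5 = -1803.45600
m₂^(3/2) = 126.56000^(1.5) = 1423.78594
g₁ = m₃ / m₂^(3/2) = -1803.45600 / 1423.78594 ≈ -1.2667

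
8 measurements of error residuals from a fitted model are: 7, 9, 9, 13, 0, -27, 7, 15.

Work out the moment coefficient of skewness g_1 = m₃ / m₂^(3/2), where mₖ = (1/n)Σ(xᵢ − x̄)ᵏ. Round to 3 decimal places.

-1.796

x̄ = (7 + 9 + 9 + 13 + 0 - 27 + 7 + 15) / 8 = 4.1250
deviations (xᵢ − x̄): 2.8750, 4.8750, 4.8750, 8.8750, -4.1250, -31.1250, 2.8750, 10.8750
Σ(xᵢ − x̄)² = 1246.8750 ⇒ m₂ = 1246.8750/8 = 155.85938
Σ(xᵢ − x̄)³ = -27958.5938 ⇒ m₃ = -27958.5938/8 = -3494.82422
m₂^(3/2) = 155.85938^(1.5) = 1945.80536
g_1 = m₃ / m₂^(3/2) = -3494.82422 / 1945.80536 ≈ -1.796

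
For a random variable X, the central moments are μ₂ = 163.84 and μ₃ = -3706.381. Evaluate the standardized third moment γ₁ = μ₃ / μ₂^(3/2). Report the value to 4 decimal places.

σ = √μ₂ = √163.84 = 12.80000
σ³ = μ₂^(3/2) = 2097.15200
γ₁ = μ₃/σ³ = -3706.381 / 2097.15200 ≈ -1.7673

-1.7673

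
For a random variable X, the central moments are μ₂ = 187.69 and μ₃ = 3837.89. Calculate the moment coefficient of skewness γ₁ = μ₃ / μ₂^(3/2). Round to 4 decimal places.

σ = √μ₂ = √187.69 = 13.70000
σ³ = μ₂^(3/2) = 2571.35300
γ₁ = μ₃/σ³ = 3837.89 / 2571.35300 ≈ 1.4926

1.4926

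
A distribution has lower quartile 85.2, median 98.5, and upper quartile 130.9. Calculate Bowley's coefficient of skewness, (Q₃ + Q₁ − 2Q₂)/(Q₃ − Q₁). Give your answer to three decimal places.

0.418

numerator: Q₃ + Q₁ − 2Q₂ = 130.9 + 85.2 − 2×98.5 = 19.1000
denominator: Q₃ − Q₁ = 130.9 − 85.2 = 45.7000
Bowley skewness = 19.1000 / 45.7000 ≈ 0.418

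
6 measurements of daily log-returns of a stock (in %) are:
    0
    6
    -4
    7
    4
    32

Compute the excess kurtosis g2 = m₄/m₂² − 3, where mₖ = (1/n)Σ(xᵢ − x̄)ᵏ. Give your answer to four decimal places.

x̄ = 7.5000
Σ(xᵢ − x̄)² = 803.5000 ⇒ m₂ = 133.91667
Σ(xᵢ − x̄)⁴ = 381109.3750 ⇒ m₄ = 63518.22917
m₂² = 17933.67361
g2 = m₄/m₂² − 3 = 3.54184 − 3 ≈ 0.5418

0.5418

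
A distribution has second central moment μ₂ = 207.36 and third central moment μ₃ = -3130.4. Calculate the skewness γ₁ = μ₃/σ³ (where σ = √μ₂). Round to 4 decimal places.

-1.0484

σ = √μ₂ = √207.36 = 14.40000
σ³ = μ₂^(3/2) = 2985.98400
γ₁ = μ₃/σ³ = -3130.4 / 2985.98400 ≈ -1.0484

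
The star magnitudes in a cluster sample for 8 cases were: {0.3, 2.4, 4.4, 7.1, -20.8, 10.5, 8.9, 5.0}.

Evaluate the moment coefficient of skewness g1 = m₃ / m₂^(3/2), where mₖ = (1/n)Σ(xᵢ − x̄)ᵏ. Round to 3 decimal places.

x̄ = (0.3 + 2.4 + 4.4 + 7.1 - 20.8 + 10.5 + 8.9 + 5.0) / 8 = 2.2250
deviations (xᵢ − x̄): -1.9250, 0.1750, 2.1750, 4.8750, -23.0250, 8.2750, 6.6750, 2.7750
Σ(xᵢ − x̄)² = 683.1150 ⇒ m₂ = 683.1150/8 = 85.38938
Σ(xᵢ − x̄)³ = -11202.2858 ⇒ m₃ = -11202.2858/8 = -1400.28572
m₂^(3/2) = 85.38938^(1.5) = 789.05223
g1 = m₃ / m₂^(3/2) = -1400.28572 / 789.05223 ≈ -1.775

-1.775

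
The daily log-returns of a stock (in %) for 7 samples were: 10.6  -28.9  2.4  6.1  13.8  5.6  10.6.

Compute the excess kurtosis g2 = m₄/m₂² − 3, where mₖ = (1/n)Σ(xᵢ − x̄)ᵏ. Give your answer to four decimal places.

x̄ = 2.8857
Σ(xᵢ − x̄)² = 1266.4086 ⇒ m₂ = 180.91551
Σ(xᵢ − x̄)⁴ = 1042203.9762 ⇒ m₄ = 148886.28231
m₂² = 32730.42183
g2 = m₄/m₂² − 3 = 4.54887 − 3 ≈ 1.5489

1.5489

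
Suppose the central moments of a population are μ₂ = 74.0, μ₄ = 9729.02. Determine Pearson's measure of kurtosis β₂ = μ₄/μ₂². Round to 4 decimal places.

1.7767

μ₂² = 74.0² = 5476.00000
μ₄/μ₂² = 9729.02 / 5476.00000 = 1.77667
β₂ ≈ 1.7767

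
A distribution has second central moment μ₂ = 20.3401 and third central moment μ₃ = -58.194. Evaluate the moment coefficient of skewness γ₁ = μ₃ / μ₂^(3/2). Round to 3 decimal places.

σ = √μ₂ = √20.3401 = 4.51000
σ³ = μ₂^(3/2) = 91.73385
γ₁ = μ₃/σ³ = -58.194 / 91.73385 ≈ -0.634

-0.634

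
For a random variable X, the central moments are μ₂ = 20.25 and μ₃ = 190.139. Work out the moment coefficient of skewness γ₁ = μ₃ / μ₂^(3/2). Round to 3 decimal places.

2.087

σ = √μ₂ = √20.25 = 4.50000
σ³ = μ₂^(3/2) = 91.12500
γ₁ = μ₃/σ³ = 190.139 / 91.12500 ≈ 2.087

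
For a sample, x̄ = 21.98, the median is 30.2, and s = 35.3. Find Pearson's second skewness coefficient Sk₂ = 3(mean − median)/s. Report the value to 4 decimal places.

-0.6986

Sk₂ = 3(21.98 − 30.2) / 35.3 = 3 × -8.2200 / 35.3
    = -24.6600 / 35.3 ≈ -0.6986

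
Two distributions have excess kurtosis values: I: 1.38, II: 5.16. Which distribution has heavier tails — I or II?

II

Higher excess kurtosis ⇒ heavier tails relative to the normal distribution.
1.38 vs 5.16: the larger is 5.16, so II has heavier tails.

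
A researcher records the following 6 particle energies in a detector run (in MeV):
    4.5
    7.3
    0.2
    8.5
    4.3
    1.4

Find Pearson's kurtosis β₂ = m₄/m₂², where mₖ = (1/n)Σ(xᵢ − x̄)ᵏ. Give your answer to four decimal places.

1.6607

x̄ = 4.3667
Σ(xᵢ − x̄)² = 51.8733 ⇒ m₂ = 8.64556
Σ(xᵢ − x̄)⁴ = 744.7828 ⇒ m₄ = 124.13046
m₂² = 74.74563
β₂ = m₄/m₂² = 124.13046 / 74.74563 ≈ 1.6607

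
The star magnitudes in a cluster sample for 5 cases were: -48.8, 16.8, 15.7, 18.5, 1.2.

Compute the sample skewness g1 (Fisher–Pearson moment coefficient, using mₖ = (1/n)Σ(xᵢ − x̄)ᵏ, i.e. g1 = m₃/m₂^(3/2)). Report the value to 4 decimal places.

-1.3013

x̄ = (-48.8 + 16.8 + 15.7 + 18.5 + 1.2) / 5 = 0.6800
deviations (xᵢ − x̄): -49.4800, 16.1200, 15.0200, 17.8200, 0.5200
Σ(xᵢ − x̄)² = 3251.5480 ⇒ m₂ = 3251.5480/5 = 650.30960
Σ(xᵢ − x̄)³ = -107904.1241 ⇒ m₃ = -107904.1241/5 = -21580.82482
m₂^(3/2) = 650.30960^(1.5) = 16583.65475
g1 = m₃ / m₂^(3/2) = -21580.82482 / 16583.65475 ≈ -1.3013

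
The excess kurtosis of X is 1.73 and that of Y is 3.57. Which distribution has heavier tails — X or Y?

Higher excess kurtosis ⇒ heavier tails relative to the normal distribution.
1.73 vs 3.57: the larger is 3.57, so Y has heavier tails.

Y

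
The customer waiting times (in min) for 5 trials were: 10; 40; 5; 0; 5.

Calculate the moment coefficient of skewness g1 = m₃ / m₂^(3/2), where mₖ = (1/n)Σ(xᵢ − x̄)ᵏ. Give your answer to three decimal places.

1.321

x̄ = (10 + 40 + 5 + 0 + 5) / 5 = 12.0000
deviations (xᵢ − x̄): -2.0000, 28.0000, -7.0000, -12.0000, -7.0000
Σ(xᵢ − x̄)² = 1030.0000 ⇒ m₂ = 1030.0000/5 = 206.00000
Σ(xᵢ − x̄)³ = 19530.0000 ⇒ m₃ = 19530.0000/5 = 3906.00000
m₂^(3/2) = 206.00000^(1.5) = 2956.65622
g1 = m₃ / m₂^(3/2) = 3906.00000 / 2956.65622 ≈ 1.321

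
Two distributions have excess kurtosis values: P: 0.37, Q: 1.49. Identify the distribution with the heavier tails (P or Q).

Q

Higher excess kurtosis ⇒ heavier tails relative to the normal distribution.
0.37 vs 1.49: the larger is 1.49, so Q has heavier tails.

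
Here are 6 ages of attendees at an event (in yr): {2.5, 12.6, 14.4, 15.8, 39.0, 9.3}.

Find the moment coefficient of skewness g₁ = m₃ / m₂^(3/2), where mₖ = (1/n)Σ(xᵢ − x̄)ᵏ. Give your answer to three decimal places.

x̄ = (2.5 + 12.6 + 14.4 + 15.8 + 39.0 + 9.3) / 6 = 15.6000
deviations (xᵢ − x̄): -13.1000, -3.0000, -1.2000, 0.2000, 23.4000, -6.3000
Σ(xᵢ − x̄)² = 769.3400 ⇒ m₂ = 769.3400/6 = 128.22333
Σ(xᵢ − x̄)³ = 10286.0460 ⇒ m₃ = 10286.0460/6 = 1714.34100
m₂^(3/2) = 128.22333^(1.5) = 1451.94643
g₁ = m₃ / m₂^(3/2) = 1714.34100 / 1451.94643 ≈ 1.181

1.181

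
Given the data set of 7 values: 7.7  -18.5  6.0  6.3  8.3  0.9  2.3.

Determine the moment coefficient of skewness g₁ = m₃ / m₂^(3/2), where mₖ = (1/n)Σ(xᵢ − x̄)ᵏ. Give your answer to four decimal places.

x̄ = (7.7 - 18.5 + 6.0 + 6.3 + 8.3 + 0.9 + 2.3) / 7 = 1.8571
deviations (xᵢ − x̄): 5.8429, -20.3571, 4.1429, 4.4429, 6.4429, -0.9571, 0.4429
Σ(xᵢ − x̄)² = 528.0771 ⇒ m₂ = 528.0771/7 = 75.43959
Σ(xᵢ − x̄)³ = -7811.3428 ⇒ m₃ = -7811.3428/7 = -1115.90612
m₂^(3/2) = 75.43959^(1.5) = 655.23788
g₁ = m₃ / m₂^(3/2) = -1115.90612 / 655.23788 ≈ -1.7031

-1.7031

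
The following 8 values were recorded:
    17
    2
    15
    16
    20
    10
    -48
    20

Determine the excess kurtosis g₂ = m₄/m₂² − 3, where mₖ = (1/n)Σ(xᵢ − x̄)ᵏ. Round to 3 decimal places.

x̄ = 6.5000
Σ(xᵢ − x̄)² = 3640.0000 ⇒ m₂ = 455.00000
Σ(xᵢ − x̄)⁴ = 8914895.5000 ⇒ m₄ = 1114361.93750
m₂² = 207025.00000
g₂ = m₄/m₂² − 3 = 5.38274 − 3 ≈ 2.383

2.383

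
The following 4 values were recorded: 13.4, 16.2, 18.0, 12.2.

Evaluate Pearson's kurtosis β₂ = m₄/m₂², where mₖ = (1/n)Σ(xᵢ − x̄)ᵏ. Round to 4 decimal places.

1.4007

x̄ = 14.9500
Σ(xᵢ − x̄)² = 20.8300 ⇒ m₂ = 5.20750
Σ(xᵢ − x̄)⁴ = 151.9413 ⇒ m₄ = 37.98533
m₂² = 27.11806
β₂ = m₄/m₂² = 37.98533 / 27.11806 ≈ 1.4007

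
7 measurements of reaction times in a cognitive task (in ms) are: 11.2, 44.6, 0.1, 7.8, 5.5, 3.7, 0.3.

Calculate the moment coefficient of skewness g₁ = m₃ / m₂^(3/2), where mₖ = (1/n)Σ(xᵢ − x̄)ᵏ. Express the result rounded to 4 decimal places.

x̄ = (11.2 + 44.6 + 0.1 + 7.8 + 5.5 + 3.7 + 0.3) / 7 = 10.4571
deviations (xᵢ − x̄): 0.7429, 34.1429, -10.3571, -2.6571, -4.9571, -6.7571, -10.1571
Σ(xᵢ − x̄)² = 1454.0171 ⇒ m₂ = 1454.0171/7 = 207.71673
Σ(xᵢ − x̄)³ = 37193.9226 ⇒ m₃ = 37193.9226/7 = 5313.41752
m₂^(3/2) = 207.71673^(1.5) = 2993.69278
g₁ = m₃ / m₂^(3/2) = 5313.41752 / 2993.69278 ≈ 1.7749

1.7749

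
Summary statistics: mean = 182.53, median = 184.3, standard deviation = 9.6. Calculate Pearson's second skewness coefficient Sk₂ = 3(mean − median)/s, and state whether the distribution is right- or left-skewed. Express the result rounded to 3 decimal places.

Sk₂ = 3(182.53 − 184.3) / 9.6 = 3 × -1.7700 / 9.6
    = -5.3100 / 9.6 ≈ -0.553
Sk₂ < 0 ⇒ mean < median ⇒ left-skewed (negative skew).

-0.553, left-skewed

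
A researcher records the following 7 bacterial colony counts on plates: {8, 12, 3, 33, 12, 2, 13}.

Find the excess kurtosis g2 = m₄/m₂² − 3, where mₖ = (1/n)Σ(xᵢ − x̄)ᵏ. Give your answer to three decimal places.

0.699

x̄ = 11.8571
Σ(xᵢ − x̄)² = 638.8571 ⇒ m₂ = 91.26531
Σ(xᵢ − x̄)⁴ = 215645.2362 ⇒ m₄ = 30806.46231
m₂² = 8329.35610
g2 = m₄/m₂² − 3 = 3.69854 − 3 ≈ 0.699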